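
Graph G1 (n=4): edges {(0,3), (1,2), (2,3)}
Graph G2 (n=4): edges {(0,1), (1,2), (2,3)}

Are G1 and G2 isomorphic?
Yes, isomorphic

The graphs are isomorphic.
One valid mapping φ: V(G1) → V(G2): 0→0, 1→3, 2→2, 3→1

Verify φ preserves adjacency — for each edge of G1, its image is an edge of G2:
  (0,3) → (φ(0),φ(3)) = (0,1) ∈ E(G2) ✓
  (1,2) → (φ(1),φ(2)) = (2,3) ∈ E(G2) ✓
  (2,3) → (φ(2),φ(3)) = (1,2) ∈ E(G2) ✓
All 3 edges of G1 map to edges of G2, and |E(G1)| = |E(G2)| = 3, so φ is a bijection on edges as well as vertices. Hence G1 ≅ G2.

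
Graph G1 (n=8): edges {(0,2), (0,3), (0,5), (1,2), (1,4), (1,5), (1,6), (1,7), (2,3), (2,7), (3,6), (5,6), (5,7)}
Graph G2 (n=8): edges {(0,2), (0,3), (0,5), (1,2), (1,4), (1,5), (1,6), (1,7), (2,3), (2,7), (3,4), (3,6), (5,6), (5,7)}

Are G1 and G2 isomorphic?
No, not isomorphic

The graphs are NOT isomorphic.

Counting edges: G1 has 13 edge(s); G2 has 14 edge(s).
Edge count is an isomorphism invariant (a bijection on vertices induces a bijection on edges), so differing edge counts rule out isomorphism.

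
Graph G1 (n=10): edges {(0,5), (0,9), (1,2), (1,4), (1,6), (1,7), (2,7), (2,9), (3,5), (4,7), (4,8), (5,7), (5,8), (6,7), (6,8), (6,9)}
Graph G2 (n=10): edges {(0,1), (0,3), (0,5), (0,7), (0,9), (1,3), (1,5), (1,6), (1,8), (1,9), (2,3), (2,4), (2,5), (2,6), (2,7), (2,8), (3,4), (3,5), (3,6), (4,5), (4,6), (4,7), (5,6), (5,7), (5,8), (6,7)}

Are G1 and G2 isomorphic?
No, not isomorphic

The graphs are NOT isomorphic.

Counting triangles (3-cliques): G1 has 3, G2 has 26.
Triangle count is an isomorphism invariant, so differing triangle counts rule out isomorphism.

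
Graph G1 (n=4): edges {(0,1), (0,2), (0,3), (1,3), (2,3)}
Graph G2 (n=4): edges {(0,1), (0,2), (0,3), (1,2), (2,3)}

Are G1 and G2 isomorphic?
Yes, isomorphic

The graphs are isomorphic.
One valid mapping φ: V(G1) → V(G2): 0→2, 1→3, 2→1, 3→0

Verify φ preserves adjacency — for each edge of G1, its image is an edge of G2:
  (0,1) → (φ(0),φ(1)) = (2,3) ∈ E(G2) ✓
  (0,2) → (φ(0),φ(2)) = (1,2) ∈ E(G2) ✓
  (0,3) → (φ(0),φ(3)) = (0,2) ∈ E(G2) ✓
  (1,3) → (φ(1),φ(3)) = (0,3) ∈ E(G2) ✓
  (2,3) → (φ(2),φ(3)) = (0,1) ∈ E(G2) ✓
All 5 edges of G1 map to edges of G2, and |E(G1)| = |E(G2)| = 5, so φ is a bijection on edges as well as vertices. Hence G1 ≅ G2.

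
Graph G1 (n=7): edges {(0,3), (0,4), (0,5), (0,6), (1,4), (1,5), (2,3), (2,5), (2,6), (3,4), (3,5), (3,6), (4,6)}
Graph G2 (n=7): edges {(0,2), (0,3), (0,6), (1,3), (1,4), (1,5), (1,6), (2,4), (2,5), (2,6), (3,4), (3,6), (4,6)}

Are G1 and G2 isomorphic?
Yes, isomorphic

The graphs are isomorphic.
One valid mapping φ: V(G1) → V(G2): 0→4, 1→5, 2→0, 3→6, 4→1, 5→2, 6→3

Verify φ preserves adjacency — for each edge of G1, its image is an edge of G2:
  (0,3) → (φ(0),φ(3)) = (4,6) ∈ E(G2) ✓
  (0,4) → (φ(0),φ(4)) = (1,4) ∈ E(G2) ✓
  (0,5) → (φ(0),φ(5)) = (2,4) ∈ E(G2) ✓
  (0,6) → (φ(0),φ(6)) = (3,4) ∈ E(G2) ✓
  (1,4) → (φ(1),φ(4)) = (1,5) ∈ E(G2) ✓
  (1,5) → (φ(1),φ(5)) = (2,5) ∈ E(G2) ✓
  (2,3) → (φ(2),φ(3)) = (0,6) ∈ E(G2) ✓
  (2,5) → (φ(2),φ(5)) = (0,2) ∈ E(G2) ✓
  (2,6) → (φ(2),φ(6)) = (0,3) ∈ E(G2) ✓
  (3,4) → (φ(3),φ(4)) = (1,6) ∈ E(G2) ✓
  (3,5) → (φ(3),φ(5)) = (2,6) ∈ E(G2) ✓
  (3,6) → (φ(3),φ(6)) = (3,6) ∈ E(G2) ✓
  (4,6) → (φ(4),φ(6)) = (1,3) ∈ E(G2) ✓
All 13 edges of G1 map to edges of G2, and |E(G1)| = |E(G2)| = 13, so φ is a bijection on edges as well as vertices. Hence G1 ≅ G2.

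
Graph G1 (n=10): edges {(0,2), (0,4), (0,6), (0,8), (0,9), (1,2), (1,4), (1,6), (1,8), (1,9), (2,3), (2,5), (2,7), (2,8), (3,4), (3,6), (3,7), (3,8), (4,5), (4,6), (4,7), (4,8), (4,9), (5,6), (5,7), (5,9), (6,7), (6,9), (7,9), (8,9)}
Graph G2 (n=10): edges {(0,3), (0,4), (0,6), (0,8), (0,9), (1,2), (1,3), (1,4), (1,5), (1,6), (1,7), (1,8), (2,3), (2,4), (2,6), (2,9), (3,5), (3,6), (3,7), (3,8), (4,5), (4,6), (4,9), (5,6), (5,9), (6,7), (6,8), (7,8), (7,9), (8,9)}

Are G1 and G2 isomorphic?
Yes, isomorphic

The graphs are isomorphic.
One valid mapping φ: V(G1) → V(G2): 0→2, 1→5, 2→9, 3→0, 4→6, 5→7, 6→3, 7→8, 8→4, 9→1

Verify φ preserves adjacency — for each edge of G1, its image is an edge of G2:
  (0,2) → (φ(0),φ(2)) = (2,9) ∈ E(G2) ✓
  (0,4) → (φ(0),φ(4)) = (2,6) ∈ E(G2) ✓
  (0,6) → (φ(0),φ(6)) = (2,3) ∈ E(G2) ✓
  (0,8) → (φ(0),φ(8)) = (2,4) ∈ E(G2) ✓
  (0,9) → (φ(0),φ(9)) = (1,2) ∈ E(G2) ✓
  (1,2) → (φ(1),φ(2)) = (5,9) ∈ E(G2) ✓
  (1,4) → (φ(1),φ(4)) = (5,6) ∈ E(G2) ✓
  (1,6) → (φ(1),φ(6)) = (3,5) ∈ E(G2) ✓
  (1,8) → (φ(1),φ(8)) = (4,5) ∈ E(G2) ✓
  (1,9) → (φ(1),φ(9)) = (1,5) ∈ E(G2) ✓
  (2,3) → (φ(2),φ(3)) = (0,9) ∈ E(G2) ✓
  (2,5) → (φ(2),φ(5)) = (7,9) ∈ E(G2) ✓
  (2,7) → (φ(2),φ(7)) = (8,9) ∈ E(G2) ✓
  (2,8) → (φ(2),φ(8)) = (4,9) ∈ E(G2) ✓
  (3,4) → (φ(3),φ(4)) = (0,6) ∈ E(G2) ✓
  (3,6) → (φ(3),φ(6)) = (0,3) ∈ E(G2) ✓
  (3,7) → (φ(3),φ(7)) = (0,8) ∈ E(G2) ✓
  (3,8) → (φ(3),φ(8)) = (0,4) ∈ E(G2) ✓
  (4,5) → (φ(4),φ(5)) = (6,7) ∈ E(G2) ✓
  (4,6) → (φ(4),φ(6)) = (3,6) ∈ E(G2) ✓
  (4,7) → (φ(4),φ(7)) = (6,8) ∈ E(G2) ✓
  (4,8) → (φ(4),φ(8)) = (4,6) ∈ E(G2) ✓
  (4,9) → (φ(4),φ(9)) = (1,6) ∈ E(G2) ✓
  (5,6) → (φ(5),φ(6)) = (3,7) ∈ E(G2) ✓
  (5,7) → (φ(5),φ(7)) = (7,8) ∈ E(G2) ✓
  (5,9) → (φ(5),φ(9)) = (1,7) ∈ E(G2) ✓
  (6,7) → (φ(6),φ(7)) = (3,8) ∈ E(G2) ✓
  (6,9) → (φ(6),φ(9)) = (1,3) ∈ E(G2) ✓
  (7,9) → (φ(7),φ(9)) = (1,8) ∈ E(G2) ✓
  (8,9) → (φ(8),φ(9)) = (1,4) ∈ E(G2) ✓
All 30 edges of G1 map to edges of G2, and |E(G1)| = |E(G2)| = 30, so φ is a bijection on edges as well as vertices. Hence G1 ≅ G2.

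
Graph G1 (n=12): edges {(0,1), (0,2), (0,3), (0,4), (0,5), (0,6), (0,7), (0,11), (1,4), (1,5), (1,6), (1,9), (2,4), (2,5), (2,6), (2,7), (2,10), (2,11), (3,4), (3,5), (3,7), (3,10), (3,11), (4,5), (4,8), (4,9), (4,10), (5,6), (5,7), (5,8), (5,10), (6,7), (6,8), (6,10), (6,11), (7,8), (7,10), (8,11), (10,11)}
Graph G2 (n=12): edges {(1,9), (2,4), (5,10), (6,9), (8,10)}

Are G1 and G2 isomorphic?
No, not isomorphic

The graphs are NOT isomorphic.

Connected components of G1: 1 component(s) with vertex sets [[0, 1, 2, 3, 4, 5, 6, 7, 8, 9, 10, 11]], sizes [12].
Connected components of G2: 7 component(s) with vertex sets [[0], [3], [7], [11], [2, 4], [1, 6, 9], [5, 8, 10]], sizes [1, 1, 1, 1, 2, 3, 3].
The number of connected components (and the multiset of component sizes) is an isomorphism invariant — an isomorphism maps each component of G1 bijectively onto a component of G2. Since G1 has 1 component(s) and G2 has 7, they cannot be isomorphic.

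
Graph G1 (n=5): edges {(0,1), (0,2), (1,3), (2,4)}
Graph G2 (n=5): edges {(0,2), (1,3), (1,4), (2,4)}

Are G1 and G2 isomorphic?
Yes, isomorphic

The graphs are isomorphic.
One valid mapping φ: V(G1) → V(G2): 0→4, 1→2, 2→1, 3→0, 4→3

Verify φ preserves adjacency — for each edge of G1, its image is an edge of G2:
  (0,1) → (φ(0),φ(1)) = (2,4) ∈ E(G2) ✓
  (0,2) → (φ(0),φ(2)) = (1,4) ∈ E(G2) ✓
  (1,3) → (φ(1),φ(3)) = (0,2) ∈ E(G2) ✓
  (2,4) → (φ(2),φ(4)) = (1,3) ∈ E(G2) ✓
All 4 edges of G1 map to edges of G2, and |E(G1)| = |E(G2)| = 4, so φ is a bijection on edges as well as vertices. Hence G1 ≅ G2.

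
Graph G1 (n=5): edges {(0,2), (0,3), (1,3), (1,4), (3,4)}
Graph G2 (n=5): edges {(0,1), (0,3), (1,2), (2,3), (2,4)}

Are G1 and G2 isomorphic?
No, not isomorphic

The graphs are NOT isomorphic.

Counting triangles (3-cliques): G1 has 1, G2 has 0.
Triangle count is an isomorphism invariant, so differing triangle counts rule out isomorphism.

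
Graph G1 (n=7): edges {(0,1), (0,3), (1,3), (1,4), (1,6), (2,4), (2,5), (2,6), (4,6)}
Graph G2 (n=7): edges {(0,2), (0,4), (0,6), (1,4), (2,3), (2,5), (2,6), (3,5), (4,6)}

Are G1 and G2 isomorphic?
Yes, isomorphic

The graphs are isomorphic.
One valid mapping φ: V(G1) → V(G2): 0→3, 1→2, 2→4, 3→5, 4→6, 5→1, 6→0

Verify φ preserves adjacency — for each edge of G1, its image is an edge of G2:
  (0,1) → (φ(0),φ(1)) = (2,3) ∈ E(G2) ✓
  (0,3) → (φ(0),φ(3)) = (3,5) ∈ E(G2) ✓
  (1,3) → (φ(1),φ(3)) = (2,5) ∈ E(G2) ✓
  (1,4) → (φ(1),φ(4)) = (2,6) ∈ E(G2) ✓
  (1,6) → (φ(1),φ(6)) = (0,2) ∈ E(G2) ✓
  (2,4) → (φ(2),φ(4)) = (4,6) ∈ E(G2) ✓
  (2,5) → (φ(2),φ(5)) = (1,4) ∈ E(G2) ✓
  (2,6) → (φ(2),φ(6)) = (0,4) ∈ E(G2) ✓
  (4,6) → (φ(4),φ(6)) = (0,6) ∈ E(G2) ✓
All 9 edges of G1 map to edges of G2, and |E(G1)| = |E(G2)| = 9, so φ is a bijection on edges as well as vertices. Hence G1 ≅ G2.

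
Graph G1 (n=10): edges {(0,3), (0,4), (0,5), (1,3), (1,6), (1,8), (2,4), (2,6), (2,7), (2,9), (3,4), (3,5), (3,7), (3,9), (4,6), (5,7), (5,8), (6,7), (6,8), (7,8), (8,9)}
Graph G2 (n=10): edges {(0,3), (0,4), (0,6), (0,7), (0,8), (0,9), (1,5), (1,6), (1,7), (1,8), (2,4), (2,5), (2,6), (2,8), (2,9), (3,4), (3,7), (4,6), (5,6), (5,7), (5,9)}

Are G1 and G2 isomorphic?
Yes, isomorphic

The graphs are isomorphic.
One valid mapping φ: V(G1) → V(G2): 0→3, 1→9, 2→1, 3→0, 4→7, 5→4, 6→5, 7→6, 8→2, 9→8

Verify φ preserves adjacency — for each edge of G1, its image is an edge of G2:
  (0,3) → (φ(0),φ(3)) = (0,3) ∈ E(G2) ✓
  (0,4) → (φ(0),φ(4)) = (3,7) ∈ E(G2) ✓
  (0,5) → (φ(0),φ(5)) = (3,4) ∈ E(G2) ✓
  (1,3) → (φ(1),φ(3)) = (0,9) ∈ E(G2) ✓
  (1,6) → (φ(1),φ(6)) = (5,9) ∈ E(G2) ✓
  (1,8) → (φ(1),φ(8)) = (2,9) ∈ E(G2) ✓
  (2,4) → (φ(2),φ(4)) = (1,7) ∈ E(G2) ✓
  (2,6) → (φ(2),φ(6)) = (1,5) ∈ E(G2) ✓
  (2,7) → (φ(2),φ(7)) = (1,6) ∈ E(G2) ✓
  (2,9) → (φ(2),φ(9)) = (1,8) ∈ E(G2) ✓
  (3,4) → (φ(3),φ(4)) = (0,7) ∈ E(G2) ✓
  (3,5) → (φ(3),φ(5)) = (0,4) ∈ E(G2) ✓
  (3,7) → (φ(3),φ(7)) = (0,6) ∈ E(G2) ✓
  (3,9) → (φ(3),φ(9)) = (0,8) ∈ E(G2) ✓
  (4,6) → (φ(4),φ(6)) = (5,7) ∈ E(G2) ✓
  (5,7) → (φ(5),φ(7)) = (4,6) ∈ E(G2) ✓
  (5,8) → (φ(5),φ(8)) = (2,4) ∈ E(G2) ✓
  (6,7) → (φ(6),φ(7)) = (5,6) ∈ E(G2) ✓
  (6,8) → (φ(6),φ(8)) = (2,5) ∈ E(G2) ✓
  (7,8) → (φ(7),φ(8)) = (2,6) ∈ E(G2) ✓
  (8,9) → (φ(8),φ(9)) = (2,8) ∈ E(G2) ✓
All 21 edges of G1 map to edges of G2, and |E(G1)| = |E(G2)| = 21, so φ is a bijection on edges as well as vertices. Hence G1 ≅ G2.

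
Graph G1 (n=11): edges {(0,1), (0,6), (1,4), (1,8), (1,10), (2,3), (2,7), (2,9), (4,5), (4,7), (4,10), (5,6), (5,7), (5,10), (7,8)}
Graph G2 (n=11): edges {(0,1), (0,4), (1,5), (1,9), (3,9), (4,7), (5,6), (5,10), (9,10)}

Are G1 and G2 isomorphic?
No, not isomorphic

The graphs are NOT isomorphic.

Connected components of G1: 1 component(s) with vertex sets [[0, 1, 2, 3, 4, 5, 6, 7, 8, 9, 10]], sizes [11].
Connected components of G2: 3 component(s) with vertex sets [[2], [8], [0, 1, 3, 4, 5, 6, 7, 9, 10]], sizes [1, 1, 9].
The number of connected components (and the multiset of component sizes) is an isomorphism invariant — an isomorphism maps each component of G1 bijectively onto a component of G2. Since G1 has 1 component(s) and G2 has 3, they cannot be isomorphic.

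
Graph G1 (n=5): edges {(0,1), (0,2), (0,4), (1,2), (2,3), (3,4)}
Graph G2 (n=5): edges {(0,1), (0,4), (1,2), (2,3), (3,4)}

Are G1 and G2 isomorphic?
No, not isomorphic

The graphs are NOT isomorphic.

Counting edges: G1 has 6 edge(s); G2 has 5 edge(s).
Edge count is an isomorphism invariant (a bijection on vertices induces a bijection on edges), so differing edge counts rule out isomorphism.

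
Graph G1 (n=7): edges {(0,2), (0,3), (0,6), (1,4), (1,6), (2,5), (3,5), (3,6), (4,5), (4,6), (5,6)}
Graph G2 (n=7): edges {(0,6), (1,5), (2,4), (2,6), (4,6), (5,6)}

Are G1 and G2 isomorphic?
No, not isomorphic

The graphs are NOT isomorphic.

Connected components of G1: 1 component(s) with vertex sets [[0, 1, 2, 3, 4, 5, 6]], sizes [7].
Connected components of G2: 2 component(s) with vertex sets [[3], [0, 1, 2, 4, 5, 6]], sizes [1, 6].
The number of connected components (and the multiset of component sizes) is an isomorphism invariant — an isomorphism maps each component of G1 bijectively onto a component of G2. Since G1 has 1 component(s) and G2 has 2, they cannot be isomorphic.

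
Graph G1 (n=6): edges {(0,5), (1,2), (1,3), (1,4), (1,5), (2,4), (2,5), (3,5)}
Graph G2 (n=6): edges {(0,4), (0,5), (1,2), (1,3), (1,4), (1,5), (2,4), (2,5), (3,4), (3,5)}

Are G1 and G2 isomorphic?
No, not isomorphic

The graphs are NOT isomorphic.

Counting edges: G1 has 8 edge(s); G2 has 10 edge(s).
Edge count is an isomorphism invariant (a bijection on vertices induces a bijection on edges), so differing edge counts rule out isomorphism.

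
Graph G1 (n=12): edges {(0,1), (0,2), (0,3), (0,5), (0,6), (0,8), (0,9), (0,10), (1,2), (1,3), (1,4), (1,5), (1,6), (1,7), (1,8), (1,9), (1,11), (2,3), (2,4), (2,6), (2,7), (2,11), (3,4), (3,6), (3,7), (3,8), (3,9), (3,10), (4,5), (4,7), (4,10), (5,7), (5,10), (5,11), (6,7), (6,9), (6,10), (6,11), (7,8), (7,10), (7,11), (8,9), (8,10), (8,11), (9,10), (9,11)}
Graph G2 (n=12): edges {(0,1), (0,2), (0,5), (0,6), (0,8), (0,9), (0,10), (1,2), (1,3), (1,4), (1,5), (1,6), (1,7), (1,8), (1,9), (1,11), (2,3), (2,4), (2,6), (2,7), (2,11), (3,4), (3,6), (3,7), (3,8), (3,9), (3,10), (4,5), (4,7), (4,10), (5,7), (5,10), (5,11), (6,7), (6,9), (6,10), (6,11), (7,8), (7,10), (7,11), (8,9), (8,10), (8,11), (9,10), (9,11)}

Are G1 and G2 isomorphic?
No, not isomorphic

The graphs are NOT isomorphic.

Counting edges: G1 has 46 edge(s); G2 has 45 edge(s).
Edge count is an isomorphism invariant (a bijection on vertices induces a bijection on edges), so differing edge counts rule out isomorphism.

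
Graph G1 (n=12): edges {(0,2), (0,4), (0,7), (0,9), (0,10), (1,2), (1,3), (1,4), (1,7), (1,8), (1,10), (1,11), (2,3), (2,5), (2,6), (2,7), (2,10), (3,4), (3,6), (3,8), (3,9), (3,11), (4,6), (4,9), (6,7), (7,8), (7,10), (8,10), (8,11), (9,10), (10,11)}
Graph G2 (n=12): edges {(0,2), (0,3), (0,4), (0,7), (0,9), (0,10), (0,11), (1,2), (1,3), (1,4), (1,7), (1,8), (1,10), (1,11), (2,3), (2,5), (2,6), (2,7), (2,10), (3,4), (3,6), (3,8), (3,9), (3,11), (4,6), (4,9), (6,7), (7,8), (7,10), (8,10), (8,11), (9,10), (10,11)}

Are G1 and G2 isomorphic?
No, not isomorphic

The graphs are NOT isomorphic.

Counting edges: G1 has 31 edge(s); G2 has 33 edge(s).
Edge count is an isomorphism invariant (a bijection on vertices induces a bijection on edges), so differing edge counts rule out isomorphism.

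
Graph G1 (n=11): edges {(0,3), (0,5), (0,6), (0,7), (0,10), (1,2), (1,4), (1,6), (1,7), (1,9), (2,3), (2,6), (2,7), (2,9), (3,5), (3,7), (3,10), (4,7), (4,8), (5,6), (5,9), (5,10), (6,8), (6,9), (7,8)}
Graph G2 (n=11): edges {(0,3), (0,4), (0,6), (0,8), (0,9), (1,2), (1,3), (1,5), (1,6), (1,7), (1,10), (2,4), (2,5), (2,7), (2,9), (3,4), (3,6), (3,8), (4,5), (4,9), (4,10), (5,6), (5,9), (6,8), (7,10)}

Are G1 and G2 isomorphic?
Yes, isomorphic

The graphs are isomorphic.
One valid mapping φ: V(G1) → V(G2): 0→3, 1→2, 2→5, 3→6, 4→7, 5→0, 6→4, 7→1, 8→10, 9→9, 10→8

Verify φ preserves adjacency — for each edge of G1, its image is an edge of G2:
  (0,3) → (φ(0),φ(3)) = (3,6) ∈ E(G2) ✓
  (0,5) → (φ(0),φ(5)) = (0,3) ∈ E(G2) ✓
  (0,6) → (φ(0),φ(6)) = (3,4) ∈ E(G2) ✓
  (0,7) → (φ(0),φ(7)) = (1,3) ∈ E(G2) ✓
  (0,10) → (φ(0),φ(10)) = (3,8) ∈ E(G2) ✓
  (1,2) → (φ(1),φ(2)) = (2,5) ∈ E(G2) ✓
  (1,4) → (φ(1),φ(4)) = (2,7) ∈ E(G2) ✓
  (1,6) → (φ(1),φ(6)) = (2,4) ∈ E(G2) ✓
  (1,7) → (φ(1),φ(7)) = (1,2) ∈ E(G2) ✓
  (1,9) → (φ(1),φ(9)) = (2,9) ∈ E(G2) ✓
  (2,3) → (φ(2),φ(3)) = (5,6) ∈ E(G2) ✓
  (2,6) → (φ(2),φ(6)) = (4,5) ∈ E(G2) ✓
  (2,7) → (φ(2),φ(7)) = (1,5) ∈ E(G2) ✓
  (2,9) → (φ(2),φ(9)) = (5,9) ∈ E(G2) ✓
  (3,5) → (φ(3),φ(5)) = (0,6) ∈ E(G2) ✓
  (3,7) → (φ(3),φ(7)) = (1,6) ∈ E(G2) ✓
  (3,10) → (φ(3),φ(10)) = (6,8) ∈ E(G2) ✓
  (4,7) → (φ(4),φ(7)) = (1,7) ∈ E(G2) ✓
  (4,8) → (φ(4),φ(8)) = (7,10) ∈ E(G2) ✓
  (5,6) → (φ(5),φ(6)) = (0,4) ∈ E(G2) ✓
  (5,9) → (φ(5),φ(9)) = (0,9) ∈ E(G2) ✓
  (5,10) → (φ(5),φ(10)) = (0,8) ∈ E(G2) ✓
  (6,8) → (φ(6),φ(8)) = (4,10) ∈ E(G2) ✓
  (6,9) → (φ(6),φ(9)) = (4,9) ∈ E(G2) ✓
  (7,8) → (φ(7),φ(8)) = (1,10) ∈ E(G2) ✓
All 25 edges of G1 map to edges of G2, and |E(G1)| = |E(G2)| = 25, so φ is a bijection on edges as well as vertices. Hence G1 ≅ G2.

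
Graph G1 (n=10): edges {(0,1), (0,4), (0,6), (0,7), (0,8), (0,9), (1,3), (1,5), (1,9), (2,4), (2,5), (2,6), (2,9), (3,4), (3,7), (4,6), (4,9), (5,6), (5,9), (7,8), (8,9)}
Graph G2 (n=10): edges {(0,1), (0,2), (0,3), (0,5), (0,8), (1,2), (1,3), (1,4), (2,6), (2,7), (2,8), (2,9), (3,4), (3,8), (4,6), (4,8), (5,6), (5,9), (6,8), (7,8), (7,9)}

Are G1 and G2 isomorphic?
Yes, isomorphic

The graphs are isomorphic.
One valid mapping φ: V(G1) → V(G2): 0→2, 1→6, 2→3, 3→5, 4→0, 5→4, 6→1, 7→9, 8→7, 9→8

Verify φ preserves adjacency — for each edge of G1, its image is an edge of G2:
  (0,1) → (φ(0),φ(1)) = (2,6) ∈ E(G2) ✓
  (0,4) → (φ(0),φ(4)) = (0,2) ∈ E(G2) ✓
  (0,6) → (φ(0),φ(6)) = (1,2) ∈ E(G2) ✓
  (0,7) → (φ(0),φ(7)) = (2,9) ∈ E(G2) ✓
  (0,8) → (φ(0),φ(8)) = (2,7) ∈ E(G2) ✓
  (0,9) → (φ(0),φ(9)) = (2,8) ∈ E(G2) ✓
  (1,3) → (φ(1),φ(3)) = (5,6) ∈ E(G2) ✓
  (1,5) → (φ(1),φ(5)) = (4,6) ∈ E(G2) ✓
  (1,9) → (φ(1),φ(9)) = (6,8) ∈ E(G2) ✓
  (2,4) → (φ(2),φ(4)) = (0,3) ∈ E(G2) ✓
  (2,5) → (φ(2),φ(5)) = (3,4) ∈ E(G2) ✓
  (2,6) → (φ(2),φ(6)) = (1,3) ∈ E(G2) ✓
  (2,9) → (φ(2),φ(9)) = (3,8) ∈ E(G2) ✓
  (3,4) → (φ(3),φ(4)) = (0,5) ∈ E(G2) ✓
  (3,7) → (φ(3),φ(7)) = (5,9) ∈ E(G2) ✓
  (4,6) → (φ(4),φ(6)) = (0,1) ∈ E(G2) ✓
  (4,9) → (φ(4),φ(9)) = (0,8) ∈ E(G2) ✓
  (5,6) → (φ(5),φ(6)) = (1,4) ∈ E(G2) ✓
  (5,9) → (φ(5),φ(9)) = (4,8) ∈ E(G2) ✓
  (7,8) → (φ(7),φ(8)) = (7,9) ∈ E(G2) ✓
  (8,9) → (φ(8),φ(9)) = (7,8) ∈ E(G2) ✓
All 21 edges of G1 map to edges of G2, and |E(G1)| = |E(G2)| = 21, so φ is a bijection on edges as well as vertices. Hence G1 ≅ G2.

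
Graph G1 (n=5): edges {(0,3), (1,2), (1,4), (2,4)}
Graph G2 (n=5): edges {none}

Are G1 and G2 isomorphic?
No, not isomorphic

The graphs are NOT isomorphic.

Connected components of G1: 2 component(s) with vertex sets [[0, 3], [1, 2, 4]], sizes [2, 3].
Connected components of G2: 5 component(s) with vertex sets [[0], [1], [2], [3], [4]], sizes [1, 1, 1, 1, 1].
The number of connected components (and the multiset of component sizes) is an isomorphism invariant — an isomorphism maps each component of G1 bijectively onto a component of G2. Since G1 has 2 component(s) and G2 has 5, they cannot be isomorphic.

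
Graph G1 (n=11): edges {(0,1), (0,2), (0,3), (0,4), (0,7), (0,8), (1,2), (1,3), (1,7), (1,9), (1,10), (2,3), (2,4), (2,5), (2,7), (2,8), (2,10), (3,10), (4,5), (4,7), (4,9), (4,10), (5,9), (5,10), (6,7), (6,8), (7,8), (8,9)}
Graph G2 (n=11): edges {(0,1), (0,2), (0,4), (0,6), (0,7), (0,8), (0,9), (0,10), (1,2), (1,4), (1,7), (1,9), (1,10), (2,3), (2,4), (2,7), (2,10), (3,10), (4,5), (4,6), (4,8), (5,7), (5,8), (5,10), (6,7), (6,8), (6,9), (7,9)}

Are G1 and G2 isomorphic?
Yes, isomorphic

The graphs are isomorphic.
One valid mapping φ: V(G1) → V(G2): 0→1, 1→7, 2→0, 3→9, 4→4, 5→8, 6→3, 7→2, 8→10, 9→5, 10→6

Verify φ preserves adjacency — for each edge of G1, its image is an edge of G2:
  (0,1) → (φ(0),φ(1)) = (1,7) ∈ E(G2) ✓
  (0,2) → (φ(0),φ(2)) = (0,1) ∈ E(G2) ✓
  (0,3) → (φ(0),φ(3)) = (1,9) ∈ E(G2) ✓
  (0,4) → (φ(0),φ(4)) = (1,4) ∈ E(G2) ✓
  (0,7) → (φ(0),φ(7)) = (1,2) ∈ E(G2) ✓
  (0,8) → (φ(0),φ(8)) = (1,10) ∈ E(G2) ✓
  (1,2) → (φ(1),φ(2)) = (0,7) ∈ E(G2) ✓
  (1,3) → (φ(1),φ(3)) = (7,9) ∈ E(G2) ✓
  (1,7) → (φ(1),φ(7)) = (2,7) ∈ E(G2) ✓
  (1,9) → (φ(1),φ(9)) = (5,7) ∈ E(G2) ✓
  (1,10) → (φ(1),φ(10)) = (6,7) ∈ E(G2) ✓
  (2,3) → (φ(2),φ(3)) = (0,9) ∈ E(G2) ✓
  (2,4) → (φ(2),φ(4)) = (0,4) ∈ E(G2) ✓
  (2,5) → (φ(2),φ(5)) = (0,8) ∈ E(G2) ✓
  (2,7) → (φ(2),φ(7)) = (0,2) ∈ E(G2) ✓
  (2,8) → (φ(2),φ(8)) = (0,10) ∈ E(G2) ✓
  (2,10) → (φ(2),φ(10)) = (0,6) ∈ E(G2) ✓
  (3,10) → (φ(3),φ(10)) = (6,9) ∈ E(G2) ✓
  (4,5) → (φ(4),φ(5)) = (4,8) ∈ E(G2) ✓
  (4,7) → (φ(4),φ(7)) = (2,4) ∈ E(G2) ✓
  (4,9) → (φ(4),φ(9)) = (4,5) ∈ E(G2) ✓
  (4,10) → (φ(4),φ(10)) = (4,6) ∈ E(G2) ✓
  (5,9) → (φ(5),φ(9)) = (5,8) ∈ E(G2) ✓
  (5,10) → (φ(5),φ(10)) = (6,8) ∈ E(G2) ✓
  (6,7) → (φ(6),φ(7)) = (2,3) ∈ E(G2) ✓
  (6,8) → (φ(6),φ(8)) = (3,10) ∈ E(G2) ✓
  (7,8) → (φ(7),φ(8)) = (2,10) ∈ E(G2) ✓
  (8,9) → (φ(8),φ(9)) = (5,10) ∈ E(G2) ✓
All 28 edges of G1 map to edges of G2, and |E(G1)| = |E(G2)| = 28, so φ is a bijection on edges as well as vertices. Hence G1 ≅ G2.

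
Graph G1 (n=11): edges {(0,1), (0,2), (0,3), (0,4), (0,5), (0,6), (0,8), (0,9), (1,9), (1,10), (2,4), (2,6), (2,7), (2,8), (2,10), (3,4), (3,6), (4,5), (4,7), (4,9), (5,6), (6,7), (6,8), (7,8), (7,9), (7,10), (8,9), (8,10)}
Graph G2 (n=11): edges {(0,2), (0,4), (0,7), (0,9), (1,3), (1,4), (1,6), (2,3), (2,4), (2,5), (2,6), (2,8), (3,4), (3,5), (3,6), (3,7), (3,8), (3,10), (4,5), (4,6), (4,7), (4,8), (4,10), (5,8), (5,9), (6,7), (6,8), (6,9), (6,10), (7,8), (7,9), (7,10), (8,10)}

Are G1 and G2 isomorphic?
No, not isomorphic

The graphs are NOT isomorphic.

Degrees in G1: deg(0)=8, deg(1)=3, deg(2)=6, deg(3)=3, deg(4)=6, deg(5)=3, deg(6)=6, deg(7)=6, deg(8)=6, deg(9)=5, deg(10)=4.
Sorted degree sequence of G1: [8, 6, 6, 6, 6, 6, 5, 4, 3, 3, 3].
Degrees in G2: deg(0)=4, deg(1)=3, deg(2)=6, deg(3)=8, deg(4)=9, deg(5)=5, deg(6)=8, deg(7)=7, deg(8)=7, deg(9)=4, deg(10)=5.
Sorted degree sequence of G2: [9, 8, 8, 7, 7, 6, 5, 5, 4, 4, 3].
The (sorted) degree sequence is an isomorphism invariant, so since G1 and G2 have different degree sequences they cannot be isomorphic.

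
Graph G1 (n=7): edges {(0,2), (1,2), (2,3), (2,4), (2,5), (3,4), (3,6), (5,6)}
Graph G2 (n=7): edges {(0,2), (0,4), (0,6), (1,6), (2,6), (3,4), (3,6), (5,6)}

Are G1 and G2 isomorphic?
Yes, isomorphic

The graphs are isomorphic.
One valid mapping φ: V(G1) → V(G2): 0→1, 1→5, 2→6, 3→0, 4→2, 5→3, 6→4

Verify φ preserves adjacency — for each edge of G1, its image is an edge of G2:
  (0,2) → (φ(0),φ(2)) = (1,6) ∈ E(G2) ✓
  (1,2) → (φ(1),φ(2)) = (5,6) ∈ E(G2) ✓
  (2,3) → (φ(2),φ(3)) = (0,6) ∈ E(G2) ✓
  (2,4) → (φ(2),φ(4)) = (2,6) ∈ E(G2) ✓
  (2,5) → (φ(2),φ(5)) = (3,6) ∈ E(G2) ✓
  (3,4) → (φ(3),φ(4)) = (0,2) ∈ E(G2) ✓
  (3,6) → (φ(3),φ(6)) = (0,4) ∈ E(G2) ✓
  (5,6) → (φ(5),φ(6)) = (3,4) ∈ E(G2) ✓
All 8 edges of G1 map to edges of G2, and |E(G1)| = |E(G2)| = 8, so φ is a bijection on edges as well as vertices. Hence G1 ≅ G2.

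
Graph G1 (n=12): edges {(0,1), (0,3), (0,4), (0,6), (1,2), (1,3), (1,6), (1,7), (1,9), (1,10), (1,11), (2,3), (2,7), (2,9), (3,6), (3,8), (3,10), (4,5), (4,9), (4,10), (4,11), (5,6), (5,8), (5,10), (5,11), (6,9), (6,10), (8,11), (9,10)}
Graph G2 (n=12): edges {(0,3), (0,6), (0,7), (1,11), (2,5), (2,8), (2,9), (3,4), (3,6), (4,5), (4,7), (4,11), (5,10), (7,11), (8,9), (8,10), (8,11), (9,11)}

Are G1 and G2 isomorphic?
No, not isomorphic

The graphs are NOT isomorphic.

Degrees in G1: deg(0)=4, deg(1)=8, deg(2)=4, deg(3)=6, deg(4)=5, deg(5)=5, deg(6)=6, deg(7)=2, deg(8)=3, deg(9)=5, deg(10)=6, deg(11)=4.
Sorted degree sequence of G1: [8, 6, 6, 6, 5, 5, 5, 4, 4, 4, 3, 2].
Degrees in G2: deg(0)=3, deg(1)=1, deg(2)=3, deg(3)=3, deg(4)=4, deg(5)=3, deg(6)=2, deg(7)=3, deg(8)=4, deg(9)=3, deg(10)=2, deg(11)=5.
Sorted degree sequence of G2: [5, 4, 4, 3, 3, 3, 3, 3, 3, 2, 2, 1].
The (sorted) degree sequence is an isomorphism invariant, so since G1 and G2 have different degree sequences they cannot be isomorphic.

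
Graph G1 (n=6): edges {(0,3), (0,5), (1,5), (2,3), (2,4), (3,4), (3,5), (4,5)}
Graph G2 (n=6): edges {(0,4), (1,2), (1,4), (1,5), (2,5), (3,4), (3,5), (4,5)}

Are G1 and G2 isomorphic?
Yes, isomorphic

The graphs are isomorphic.
One valid mapping φ: V(G1) → V(G2): 0→3, 1→0, 2→2, 3→5, 4→1, 5→4

Verify φ preserves adjacency — for each edge of G1, its image is an edge of G2:
  (0,3) → (φ(0),φ(3)) = (3,5) ∈ E(G2) ✓
  (0,5) → (φ(0),φ(5)) = (3,4) ∈ E(G2) ✓
  (1,5) → (φ(1),φ(5)) = (0,4) ∈ E(G2) ✓
  (2,3) → (φ(2),φ(3)) = (2,5) ∈ E(G2) ✓
  (2,4) → (φ(2),φ(4)) = (1,2) ∈ E(G2) ✓
  (3,4) → (φ(3),φ(4)) = (1,5) ∈ E(G2) ✓
  (3,5) → (φ(3),φ(5)) = (4,5) ∈ E(G2) ✓
  (4,5) → (φ(4),φ(5)) = (1,4) ∈ E(G2) ✓
All 8 edges of G1 map to edges of G2, and |E(G1)| = |E(G2)| = 8, so φ is a bijection on edges as well as vertices. Hence G1 ≅ G2.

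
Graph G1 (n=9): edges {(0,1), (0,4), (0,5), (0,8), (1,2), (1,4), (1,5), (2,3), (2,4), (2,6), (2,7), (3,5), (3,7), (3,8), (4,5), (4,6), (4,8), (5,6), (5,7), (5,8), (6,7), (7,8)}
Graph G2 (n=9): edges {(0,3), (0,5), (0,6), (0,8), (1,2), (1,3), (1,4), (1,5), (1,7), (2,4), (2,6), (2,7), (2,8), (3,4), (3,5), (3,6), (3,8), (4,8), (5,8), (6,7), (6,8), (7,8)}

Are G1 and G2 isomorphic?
Yes, isomorphic

The graphs are isomorphic.
One valid mapping φ: V(G1) → V(G2): 0→0, 1→5, 2→1, 3→7, 4→3, 5→8, 6→4, 7→2, 8→6

Verify φ preserves adjacency — for each edge of G1, its image is an edge of G2:
  (0,1) → (φ(0),φ(1)) = (0,5) ∈ E(G2) ✓
  (0,4) → (φ(0),φ(4)) = (0,3) ∈ E(G2) ✓
  (0,5) → (φ(0),φ(5)) = (0,8) ∈ E(G2) ✓
  (0,8) → (φ(0),φ(8)) = (0,6) ∈ E(G2) ✓
  (1,2) → (φ(1),φ(2)) = (1,5) ∈ E(G2) ✓
  (1,4) → (φ(1),φ(4)) = (3,5) ∈ E(G2) ✓
  (1,5) → (φ(1),φ(5)) = (5,8) ∈ E(G2) ✓
  (2,3) → (φ(2),φ(3)) = (1,7) ∈ E(G2) ✓
  (2,4) → (φ(2),φ(4)) = (1,3) ∈ E(G2) ✓
  (2,6) → (φ(2),φ(6)) = (1,4) ∈ E(G2) ✓
  (2,7) → (φ(2),φ(7)) = (1,2) ∈ E(G2) ✓
  (3,5) → (φ(3),φ(5)) = (7,8) ∈ E(G2) ✓
  (3,7) → (φ(3),φ(7)) = (2,7) ∈ E(G2) ✓
  (3,8) → (φ(3),φ(8)) = (6,7) ∈ E(G2) ✓
  (4,5) → (φ(4),φ(5)) = (3,8) ∈ E(G2) ✓
  (4,6) → (φ(4),φ(6)) = (3,4) ∈ E(G2) ✓
  (4,8) → (φ(4),φ(8)) = (3,6) ∈ E(G2) ✓
  (5,6) → (φ(5),φ(6)) = (4,8) ∈ E(G2) ✓
  (5,7) → (φ(5),φ(7)) = (2,8) ∈ E(G2) ✓
  (5,8) → (φ(5),φ(8)) = (6,8) ∈ E(G2) ✓
  (6,7) → (φ(6),φ(7)) = (2,4) ∈ E(G2) ✓
  (7,8) → (φ(7),φ(8)) = (2,6) ∈ E(G2) ✓
All 22 edges of G1 map to edges of G2, and |E(G1)| = |E(G2)| = 22, so φ is a bijection on edges as well as vertices. Hence G1 ≅ G2.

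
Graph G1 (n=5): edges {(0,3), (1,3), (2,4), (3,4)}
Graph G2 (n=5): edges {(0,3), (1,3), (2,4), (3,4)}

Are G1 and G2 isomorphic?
Yes, isomorphic

The graphs are isomorphic.
One valid mapping φ: V(G1) → V(G2): 0→0, 1→1, 2→2, 3→3, 4→4

Verify φ preserves adjacency — for each edge of G1, its image is an edge of G2:
  (0,3) → (φ(0),φ(3)) = (0,3) ∈ E(G2) ✓
  (1,3) → (φ(1),φ(3)) = (1,3) ∈ E(G2) ✓
  (2,4) → (φ(2),φ(4)) = (2,4) ∈ E(G2) ✓
  (3,4) → (φ(3),φ(4)) = (3,4) ∈ E(G2) ✓
All 4 edges of G1 map to edges of G2, and |E(G1)| = |E(G2)| = 4, so φ is a bijection on edges as well as vertices. Hence G1 ≅ G2.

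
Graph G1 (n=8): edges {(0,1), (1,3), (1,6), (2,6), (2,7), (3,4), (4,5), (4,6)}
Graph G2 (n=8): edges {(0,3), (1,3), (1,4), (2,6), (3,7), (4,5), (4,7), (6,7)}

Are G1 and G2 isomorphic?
Yes, isomorphic

The graphs are isomorphic.
One valid mapping φ: V(G1) → V(G2): 0→5, 1→4, 2→6, 3→1, 4→3, 5→0, 6→7, 7→2

Verify φ preserves adjacency — for each edge of G1, its image is an edge of G2:
  (0,1) → (φ(0),φ(1)) = (4,5) ∈ E(G2) ✓
  (1,3) → (φ(1),φ(3)) = (1,4) ∈ E(G2) ✓
  (1,6) → (φ(1),φ(6)) = (4,7) ∈ E(G2) ✓
  (2,6) → (φ(2),φ(6)) = (6,7) ∈ E(G2) ✓
  (2,7) → (φ(2),φ(7)) = (2,6) ∈ E(G2) ✓
  (3,4) → (φ(3),φ(4)) = (1,3) ∈ E(G2) ✓
  (4,5) → (φ(4),φ(5)) = (0,3) ∈ E(G2) ✓
  (4,6) → (φ(4),φ(6)) = (3,7) ∈ E(G2) ✓
All 8 edges of G1 map to edges of G2, and |E(G1)| = |E(G2)| = 8, so φ is a bijection on edges as well as vertices. Hence G1 ≅ G2.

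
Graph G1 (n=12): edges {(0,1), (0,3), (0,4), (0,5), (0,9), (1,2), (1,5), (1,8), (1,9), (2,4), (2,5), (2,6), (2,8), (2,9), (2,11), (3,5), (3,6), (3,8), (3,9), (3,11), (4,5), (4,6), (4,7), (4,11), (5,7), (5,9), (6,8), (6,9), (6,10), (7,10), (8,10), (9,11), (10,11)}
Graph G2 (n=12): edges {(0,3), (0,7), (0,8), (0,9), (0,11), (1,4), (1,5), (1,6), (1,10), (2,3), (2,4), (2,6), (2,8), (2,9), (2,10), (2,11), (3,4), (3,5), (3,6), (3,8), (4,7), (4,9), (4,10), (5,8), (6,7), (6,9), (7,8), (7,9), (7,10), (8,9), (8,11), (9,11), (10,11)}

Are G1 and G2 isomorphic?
Yes, isomorphic

The graphs are isomorphic.
One valid mapping φ: V(G1) → V(G2): 0→0, 1→11, 2→2, 3→7, 4→3, 5→8, 6→4, 7→5, 8→10, 9→9, 10→1, 11→6

Verify φ preserves adjacency — for each edge of G1, its image is an edge of G2:
  (0,1) → (φ(0),φ(1)) = (0,11) ∈ E(G2) ✓
  (0,3) → (φ(0),φ(3)) = (0,7) ∈ E(G2) ✓
  (0,4) → (φ(0),φ(4)) = (0,3) ∈ E(G2) ✓
  (0,5) → (φ(0),φ(5)) = (0,8) ∈ E(G2) ✓
  (0,9) → (φ(0),φ(9)) = (0,9) ∈ E(G2) ✓
  (1,2) → (φ(1),φ(2)) = (2,11) ∈ E(G2) ✓
  (1,5) → (φ(1),φ(5)) = (8,11) ∈ E(G2) ✓
  (1,8) → (φ(1),φ(8)) = (10,11) ∈ E(G2) ✓
  (1,9) → (φ(1),φ(9)) = (9,11) ∈ E(G2) ✓
  (2,4) → (φ(2),φ(4)) = (2,3) ∈ E(G2) ✓
  (2,5) → (φ(2),φ(5)) = (2,8) ∈ E(G2) ✓
  (2,6) → (φ(2),φ(6)) = (2,4) ∈ E(G2) ✓
  (2,8) → (φ(2),φ(8)) = (2,10) ∈ E(G2) ✓
  (2,9) → (φ(2),φ(9)) = (2,9) ∈ E(G2) ✓
  (2,11) → (φ(2),φ(11)) = (2,6) ∈ E(G2) ✓
  (3,5) → (φ(3),φ(5)) = (7,8) ∈ E(G2) ✓
  (3,6) → (φ(3),φ(6)) = (4,7) ∈ E(G2) ✓
  (3,8) → (φ(3),φ(8)) = (7,10) ∈ E(G2) ✓
  (3,9) → (φ(3),φ(9)) = (7,9) ∈ E(G2) ✓
  (3,11) → (φ(3),φ(11)) = (6,7) ∈ E(G2) ✓
  (4,5) → (φ(4),φ(5)) = (3,8) ∈ E(G2) ✓
  (4,6) → (φ(4),φ(6)) = (3,4) ∈ E(G2) ✓
  (4,7) → (φ(4),φ(7)) = (3,5) ∈ E(G2) ✓
  (4,11) → (φ(4),φ(11)) = (3,6) ∈ E(G2) ✓
  (5,7) → (φ(5),φ(7)) = (5,8) ∈ E(G2) ✓
  (5,9) → (φ(5),φ(9)) = (8,9) ∈ E(G2) ✓
  (6,8) → (φ(6),φ(8)) = (4,10) ∈ E(G2) ✓
  (6,9) → (φ(6),φ(9)) = (4,9) ∈ E(G2) ✓
  (6,10) → (φ(6),φ(10)) = (1,4) ∈ E(G2) ✓
  (7,10) → (φ(7),φ(10)) = (1,5) ∈ E(G2) ✓
  (8,10) → (φ(8),φ(10)) = (1,10) ∈ E(G2) ✓
  (9,11) → (φ(9),φ(11)) = (6,9) ∈ E(G2) ✓
  (10,11) → (φ(10),φ(11)) = (1,6) ∈ E(G2) ✓
All 33 edges of G1 map to edges of G2, and |E(G1)| = |E(G2)| = 33, so φ is a bijection on edges as well as vertices. Hence G1 ≅ G2.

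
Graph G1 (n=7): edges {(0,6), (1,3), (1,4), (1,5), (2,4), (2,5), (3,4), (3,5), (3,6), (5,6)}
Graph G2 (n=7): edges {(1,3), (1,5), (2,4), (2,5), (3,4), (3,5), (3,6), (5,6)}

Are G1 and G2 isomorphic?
No, not isomorphic

The graphs are NOT isomorphic.

Counting edges: G1 has 10 edge(s); G2 has 8 edge(s).
Edge count is an isomorphism invariant (a bijection on vertices induces a bijection on edges), so differing edge counts rule out isomorphism.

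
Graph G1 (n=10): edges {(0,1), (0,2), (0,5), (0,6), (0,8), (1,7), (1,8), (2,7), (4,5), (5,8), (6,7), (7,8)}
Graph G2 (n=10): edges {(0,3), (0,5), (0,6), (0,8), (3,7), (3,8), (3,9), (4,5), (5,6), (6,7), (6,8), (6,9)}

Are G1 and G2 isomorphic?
Yes, isomorphic

The graphs are isomorphic.
One valid mapping φ: V(G1) → V(G2): 0→6, 1→8, 2→9, 3→2, 4→4, 5→5, 6→7, 7→3, 8→0, 9→1

Verify φ preserves adjacency — for each edge of G1, its image is an edge of G2:
  (0,1) → (φ(0),φ(1)) = (6,8) ∈ E(G2) ✓
  (0,2) → (φ(0),φ(2)) = (6,9) ∈ E(G2) ✓
  (0,5) → (φ(0),φ(5)) = (5,6) ∈ E(G2) ✓
  (0,6) → (φ(0),φ(6)) = (6,7) ∈ E(G2) ✓
  (0,8) → (φ(0),φ(8)) = (0,6) ∈ E(G2) ✓
  (1,7) → (φ(1),φ(7)) = (3,8) ∈ E(G2) ✓
  (1,8) → (φ(1),φ(8)) = (0,8) ∈ E(G2) ✓
  (2,7) → (φ(2),φ(7)) = (3,9) ∈ E(G2) ✓
  (4,5) → (φ(4),φ(5)) = (4,5) ∈ E(G2) ✓
  (5,8) → (φ(5),φ(8)) = (0,5) ∈ E(G2) ✓
  (6,7) → (φ(6),φ(7)) = (3,7) ∈ E(G2) ✓
  (7,8) → (φ(7),φ(8)) = (0,3) ∈ E(G2) ✓
All 12 edges of G1 map to edges of G2, and |E(G1)| = |E(G2)| = 12, so φ is a bijection on edges as well as vertices. Hence G1 ≅ G2.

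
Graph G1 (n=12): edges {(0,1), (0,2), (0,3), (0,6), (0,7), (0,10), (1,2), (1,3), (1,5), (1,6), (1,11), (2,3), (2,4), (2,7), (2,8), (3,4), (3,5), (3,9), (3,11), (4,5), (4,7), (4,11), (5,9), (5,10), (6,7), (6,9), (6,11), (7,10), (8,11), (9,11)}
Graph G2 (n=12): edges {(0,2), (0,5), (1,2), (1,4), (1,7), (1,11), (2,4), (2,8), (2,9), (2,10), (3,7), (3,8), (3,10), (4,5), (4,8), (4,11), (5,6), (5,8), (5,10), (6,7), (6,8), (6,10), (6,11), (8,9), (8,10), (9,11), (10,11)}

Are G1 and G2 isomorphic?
No, not isomorphic

The graphs are NOT isomorphic.

Counting triangles (3-cliques): G1 has 18, G2 has 12.
Triangle count is an isomorphism invariant, so differing triangle counts rule out isomorphism.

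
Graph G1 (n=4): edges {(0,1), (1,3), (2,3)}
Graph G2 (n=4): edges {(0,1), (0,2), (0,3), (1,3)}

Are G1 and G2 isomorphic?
No, not isomorphic

The graphs are NOT isomorphic.

Counting triangles (3-cliques): G1 has 0, G2 has 1.
Triangle count is an isomorphism invariant, so differing triangle counts rule out isomorphism.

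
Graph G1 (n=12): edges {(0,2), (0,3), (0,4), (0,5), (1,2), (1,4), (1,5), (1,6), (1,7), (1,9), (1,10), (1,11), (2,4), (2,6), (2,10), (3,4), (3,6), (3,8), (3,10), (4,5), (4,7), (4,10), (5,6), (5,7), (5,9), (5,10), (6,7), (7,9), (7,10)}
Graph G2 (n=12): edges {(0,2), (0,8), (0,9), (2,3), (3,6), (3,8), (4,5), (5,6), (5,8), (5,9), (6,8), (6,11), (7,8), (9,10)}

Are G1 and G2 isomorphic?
No, not isomorphic

The graphs are NOT isomorphic.

Connected components of G1: 1 component(s) with vertex sets [[0, 1, 2, 3, 4, 5, 6, 7, 8, 9, 10, 11]], sizes [12].
Connected components of G2: 2 component(s) with vertex sets [[1], [0, 2, 3, 4, 5, 6, 7, 8, 9, 10, 11]], sizes [1, 11].
The number of connected components (and the multiset of component sizes) is an isomorphism invariant — an isomorphism maps each component of G1 bijectively onto a component of G2. Since G1 has 1 component(s) and G2 has 2, they cannot be isomorphic.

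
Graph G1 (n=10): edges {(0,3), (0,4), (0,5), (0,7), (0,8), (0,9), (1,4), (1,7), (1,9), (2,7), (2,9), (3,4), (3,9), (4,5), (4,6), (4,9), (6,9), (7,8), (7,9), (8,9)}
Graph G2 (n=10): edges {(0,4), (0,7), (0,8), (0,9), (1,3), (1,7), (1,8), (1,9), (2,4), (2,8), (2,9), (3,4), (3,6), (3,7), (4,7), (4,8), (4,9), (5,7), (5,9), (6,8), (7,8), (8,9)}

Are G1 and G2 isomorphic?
No, not isomorphic

The graphs are NOT isomorphic.

Degrees in G1: deg(0)=6, deg(1)=3, deg(2)=2, deg(3)=3, deg(4)=6, deg(5)=2, deg(6)=2, deg(7)=5, deg(8)=3, deg(9)=8.
Sorted degree sequence of G1: [8, 6, 6, 5, 3, 3, 3, 2, 2, 2].
Degrees in G2: deg(0)=4, deg(1)=4, deg(2)=3, deg(3)=4, deg(4)=6, deg(5)=2, deg(6)=2, deg(7)=6, deg(8)=7, deg(9)=6.
Sorted degree sequence of G2: [7, 6, 6, 6, 4, 4, 4, 3, 2, 2].
The (sorted) degree sequence is an isomorphism invariant, so since G1 and G2 have different degree sequences they cannot be isomorphic.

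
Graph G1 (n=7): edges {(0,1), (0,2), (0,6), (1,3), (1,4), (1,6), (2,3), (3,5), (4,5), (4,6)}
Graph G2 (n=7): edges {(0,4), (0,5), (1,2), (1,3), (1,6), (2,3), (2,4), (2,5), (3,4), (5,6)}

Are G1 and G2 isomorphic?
Yes, isomorphic

The graphs are isomorphic.
One valid mapping φ: V(G1) → V(G2): 0→1, 1→2, 2→6, 3→5, 4→4, 5→0, 6→3

Verify φ preserves adjacency — for each edge of G1, its image is an edge of G2:
  (0,1) → (φ(0),φ(1)) = (1,2) ∈ E(G2) ✓
  (0,2) → (φ(0),φ(2)) = (1,6) ∈ E(G2) ✓
  (0,6) → (φ(0),φ(6)) = (1,3) ∈ E(G2) ✓
  (1,3) → (φ(1),φ(3)) = (2,5) ∈ E(G2) ✓
  (1,4) → (φ(1),φ(4)) = (2,4) ∈ E(G2) ✓
  (1,6) → (φ(1),φ(6)) = (2,3) ∈ E(G2) ✓
  (2,3) → (φ(2),φ(3)) = (5,6) ∈ E(G2) ✓
  (3,5) → (φ(3),φ(5)) = (0,5) ∈ E(G2) ✓
  (4,5) → (φ(4),φ(5)) = (0,4) ∈ E(G2) ✓
  (4,6) → (φ(4),φ(6)) = (3,4) ∈ E(G2) ✓
All 10 edges of G1 map to edges of G2, and |E(G1)| = |E(G2)| = 10, so φ is a bijection on edges as well as vertices. Hence G1 ≅ G2.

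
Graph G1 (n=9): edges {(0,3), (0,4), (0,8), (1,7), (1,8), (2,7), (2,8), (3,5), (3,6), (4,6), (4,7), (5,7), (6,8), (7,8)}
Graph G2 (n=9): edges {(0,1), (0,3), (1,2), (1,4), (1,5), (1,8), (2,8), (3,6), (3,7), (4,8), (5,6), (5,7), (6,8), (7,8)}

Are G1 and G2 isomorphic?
Yes, isomorphic

The graphs are isomorphic.
One valid mapping φ: V(G1) → V(G2): 0→7, 1→2, 2→4, 3→3, 4→5, 5→0, 6→6, 7→1, 8→8

Verify φ preserves adjacency — for each edge of G1, its image is an edge of G2:
  (0,3) → (φ(0),φ(3)) = (3,7) ∈ E(G2) ✓
  (0,4) → (φ(0),φ(4)) = (5,7) ∈ E(G2) ✓
  (0,8) → (φ(0),φ(8)) = (7,8) ∈ E(G2) ✓
  (1,7) → (φ(1),φ(7)) = (1,2) ∈ E(G2) ✓
  (1,8) → (φ(1),φ(8)) = (2,8) ∈ E(G2) ✓
  (2,7) → (φ(2),φ(7)) = (1,4) ∈ E(G2) ✓
  (2,8) → (φ(2),φ(8)) = (4,8) ∈ E(G2) ✓
  (3,5) → (φ(3),φ(5)) = (0,3) ∈ E(G2) ✓
  (3,6) → (φ(3),φ(6)) = (3,6) ∈ E(G2) ✓
  (4,6) → (φ(4),φ(6)) = (5,6) ∈ E(G2) ✓
  (4,7) → (φ(4),φ(7)) = (1,5) ∈ E(G2) ✓
  (5,7) → (φ(5),φ(7)) = (0,1) ∈ E(G2) ✓
  (6,8) → (φ(6),φ(8)) = (6,8) ∈ E(G2) ✓
  (7,8) → (φ(7),φ(8)) = (1,8) ∈ E(G2) ✓
All 14 edges of G1 map to edges of G2, and |E(G1)| = |E(G2)| = 14, so φ is a bijection on edges as well as vertices. Hence G1 ≅ G2.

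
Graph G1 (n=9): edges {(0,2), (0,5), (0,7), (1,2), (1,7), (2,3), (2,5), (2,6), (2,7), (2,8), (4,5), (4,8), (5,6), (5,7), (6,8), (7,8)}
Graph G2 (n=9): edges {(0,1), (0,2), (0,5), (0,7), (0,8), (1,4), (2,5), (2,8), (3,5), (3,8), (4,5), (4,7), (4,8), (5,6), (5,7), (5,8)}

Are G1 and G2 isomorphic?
Yes, isomorphic

The graphs are isomorphic.
One valid mapping φ: V(G1) → V(G2): 0→2, 1→3, 2→5, 3→6, 4→1, 5→0, 6→7, 7→8, 8→4

Verify φ preserves adjacency — for each edge of G1, its image is an edge of G2:
  (0,2) → (φ(0),φ(2)) = (2,5) ∈ E(G2) ✓
  (0,5) → (φ(0),φ(5)) = (0,2) ∈ E(G2) ✓
  (0,7) → (φ(0),φ(7)) = (2,8) ∈ E(G2) ✓
  (1,2) → (φ(1),φ(2)) = (3,5) ∈ E(G2) ✓
  (1,7) → (φ(1),φ(7)) = (3,8) ∈ E(G2) ✓
  (2,3) → (φ(2),φ(3)) = (5,6) ∈ E(G2) ✓
  (2,5) → (φ(2),φ(5)) = (0,5) ∈ E(G2) ✓
  (2,6) → (φ(2),φ(6)) = (5,7) ∈ E(G2) ✓
  (2,7) → (φ(2),φ(7)) = (5,8) ∈ E(G2) ✓
  (2,8) → (φ(2),φ(8)) = (4,5) ∈ E(G2) ✓
  (4,5) → (φ(4),φ(5)) = (0,1) ∈ E(G2) ✓
  (4,8) → (φ(4),φ(8)) = (1,4) ∈ E(G2) ✓
  (5,6) → (φ(5),φ(6)) = (0,7) ∈ E(G2) ✓
  (5,7) → (φ(5),φ(7)) = (0,8) ∈ E(G2) ✓
  (6,8) → (φ(6),φ(8)) = (4,7) ∈ E(G2) ✓
  (7,8) → (φ(7),φ(8)) = (4,8) ∈ E(G2) ✓
All 16 edges of G1 map to edges of G2, and |E(G1)| = |E(G2)| = 16, so φ is a bijection on edges as well as vertices. Hence G1 ≅ G2.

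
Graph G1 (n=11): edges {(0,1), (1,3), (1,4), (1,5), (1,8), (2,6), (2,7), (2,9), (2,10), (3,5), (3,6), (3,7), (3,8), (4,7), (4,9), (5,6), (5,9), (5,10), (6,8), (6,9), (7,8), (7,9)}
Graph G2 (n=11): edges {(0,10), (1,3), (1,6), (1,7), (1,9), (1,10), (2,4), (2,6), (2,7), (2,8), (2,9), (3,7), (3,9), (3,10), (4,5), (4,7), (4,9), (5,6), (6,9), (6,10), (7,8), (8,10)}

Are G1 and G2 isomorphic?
Yes, isomorphic

The graphs are isomorphic.
One valid mapping φ: V(G1) → V(G2): 0→0, 1→10, 2→4, 3→1, 4→8, 5→6, 6→9, 7→7, 8→3, 9→2, 10→5

Verify φ preserves adjacency — for each edge of G1, its image is an edge of G2:
  (0,1) → (φ(0),φ(1)) = (0,10) ∈ E(G2) ✓
  (1,3) → (φ(1),φ(3)) = (1,10) ∈ E(G2) ✓
  (1,4) → (φ(1),φ(4)) = (8,10) ∈ E(G2) ✓
  (1,5) → (φ(1),φ(5)) = (6,10) ∈ E(G2) ✓
  (1,8) → (φ(1),φ(8)) = (3,10) ∈ E(G2) ✓
  (2,6) → (φ(2),φ(6)) = (4,9) ∈ E(G2) ✓
  (2,7) → (φ(2),φ(7)) = (4,7) ∈ E(G2) ✓
  (2,9) → (φ(2),φ(9)) = (2,4) ∈ E(G2) ✓
  (2,10) → (φ(2),φ(10)) = (4,5) ∈ E(G2) ✓
  (3,5) → (φ(3),φ(5)) = (1,6) ∈ E(G2) ✓
  (3,6) → (φ(3),φ(6)) = (1,9) ∈ E(G2) ✓
  (3,7) → (φ(3),φ(7)) = (1,7) ∈ E(G2) ✓
  (3,8) → (φ(3),φ(8)) = (1,3) ∈ E(G2) ✓
  (4,7) → (φ(4),φ(7)) = (7,8) ∈ E(G2) ✓
  (4,9) → (φ(4),φ(9)) = (2,8) ∈ E(G2) ✓
  (5,6) → (φ(5),φ(6)) = (6,9) ∈ E(G2) ✓
  (5,9) → (φ(5),φ(9)) = (2,6) ∈ E(G2) ✓
  (5,10) → (φ(5),φ(10)) = (5,6) ∈ E(G2) ✓
  (6,8) → (φ(6),φ(8)) = (3,9) ∈ E(G2) ✓
  (6,9) → (φ(6),φ(9)) = (2,9) ∈ E(G2) ✓
  (7,8) → (φ(7),φ(8)) = (3,7) ∈ E(G2) ✓
  (7,9) → (φ(7),φ(9)) = (2,7) ∈ E(G2) ✓
All 22 edges of G1 map to edges of G2, and |E(G1)| = |E(G2)| = 22, so φ is a bijection on edges as well as vertices. Hence G1 ≅ G2.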